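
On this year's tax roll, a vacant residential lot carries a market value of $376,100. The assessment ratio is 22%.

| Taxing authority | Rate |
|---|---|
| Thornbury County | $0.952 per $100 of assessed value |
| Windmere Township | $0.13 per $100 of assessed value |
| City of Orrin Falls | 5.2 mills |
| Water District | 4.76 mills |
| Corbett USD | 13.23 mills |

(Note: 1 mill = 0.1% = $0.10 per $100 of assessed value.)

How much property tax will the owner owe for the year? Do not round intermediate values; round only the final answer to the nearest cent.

Assessed value = $376,100 × 0.22 = $82,742
Thornbury County: $82,742 × 0.00952 = $787.70384
Windmere Township: $82,742 × 0.0013 = $107.5646
City of Orrin Falls: $82,742 × 0.0052 = $430.2584
Water District: $82,742 × 0.00476 = $393.85192
Corbett USD: $82,742 × 0.01323 = $1,094.67666
Total = $2,814.05542

$2,814.06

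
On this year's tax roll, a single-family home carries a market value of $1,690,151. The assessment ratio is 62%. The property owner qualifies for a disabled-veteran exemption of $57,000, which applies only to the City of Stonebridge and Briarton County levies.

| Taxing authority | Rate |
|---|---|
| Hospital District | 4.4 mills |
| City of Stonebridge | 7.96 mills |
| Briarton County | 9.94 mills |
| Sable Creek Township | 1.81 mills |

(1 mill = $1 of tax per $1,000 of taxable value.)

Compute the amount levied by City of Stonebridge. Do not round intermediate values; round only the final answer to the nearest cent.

$7,887.51

Assessed value = $1,690,151 × 0.62 = $1,047,893.62
City of Stonebridge taxable value = $1,047,893.62 − $57,000 = $990,893.62
City of Stonebridge levy = $990,893.62 × 0.00796 = $7,887.5132152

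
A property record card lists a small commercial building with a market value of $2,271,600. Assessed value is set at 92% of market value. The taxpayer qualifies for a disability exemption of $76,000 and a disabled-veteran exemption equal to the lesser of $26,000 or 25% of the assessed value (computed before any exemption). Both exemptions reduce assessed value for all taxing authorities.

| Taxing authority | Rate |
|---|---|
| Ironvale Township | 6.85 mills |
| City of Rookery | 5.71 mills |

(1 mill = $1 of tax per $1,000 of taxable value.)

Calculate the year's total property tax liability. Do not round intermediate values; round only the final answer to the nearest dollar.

Assessed value = $2,271,600 × 0.92 = $2,089,872
Disabled-veteran exemption = min($26,000, 25% × $2,089,872) = min($26,000, $522,468) = $26,000 (dollar cap binds)
Taxable value = $2,089,872 − $76,000 − $26,000 = $1,987,872
Ironvale Township: $1,987,872 × 0.00685 = $13,616.9232
City of Rookery: $1,987,872 × 0.00571 = $11,350.74912
Total = $24,967.67232

$24,968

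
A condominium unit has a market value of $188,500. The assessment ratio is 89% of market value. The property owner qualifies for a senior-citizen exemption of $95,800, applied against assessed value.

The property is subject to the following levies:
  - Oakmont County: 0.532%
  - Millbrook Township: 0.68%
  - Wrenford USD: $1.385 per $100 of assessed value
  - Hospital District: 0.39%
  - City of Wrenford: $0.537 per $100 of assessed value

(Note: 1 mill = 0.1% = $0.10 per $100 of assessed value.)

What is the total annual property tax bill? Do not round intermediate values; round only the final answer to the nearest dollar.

Assessed value = $188,500 × 0.89 = $167,765
Taxable value = $167,765 − $95,800 = $71,965
Oakmont County: $71,965 × 0.00532 = $382.8538
Millbrook Township: $71,965 × 0.0068 = $489.362
Wrenford USD: $71,965 × 0.01385 = $996.71525
Hospital District: $71,965 × 0.0039 = $280.6635
City of Wrenford: $71,965 × 0.00537 = $386.45205
Total = $2,536.0466

$2,536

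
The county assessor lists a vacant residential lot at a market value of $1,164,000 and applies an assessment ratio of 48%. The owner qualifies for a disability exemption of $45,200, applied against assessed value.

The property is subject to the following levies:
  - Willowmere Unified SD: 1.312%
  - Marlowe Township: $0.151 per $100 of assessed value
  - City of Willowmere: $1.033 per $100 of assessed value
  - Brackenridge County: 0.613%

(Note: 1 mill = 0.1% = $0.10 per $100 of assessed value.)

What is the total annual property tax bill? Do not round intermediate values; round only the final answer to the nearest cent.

$15,965.34

Assessed value = $1,164,000 × 0.48 = $558,720
Taxable value = $558,720 − $45,200 = $513,520
Willowmere Unified SD: $513,520 × 0.01312 = $6,737.3824
Marlowe Township: $513,520 × 0.00151 = $775.4152
City of Willowmere: $513,520 × 0.01033 = $5,304.6616
Brackenridge County: $513,520 × 0.00613 = $3,147.8776
Total = $15,965.3368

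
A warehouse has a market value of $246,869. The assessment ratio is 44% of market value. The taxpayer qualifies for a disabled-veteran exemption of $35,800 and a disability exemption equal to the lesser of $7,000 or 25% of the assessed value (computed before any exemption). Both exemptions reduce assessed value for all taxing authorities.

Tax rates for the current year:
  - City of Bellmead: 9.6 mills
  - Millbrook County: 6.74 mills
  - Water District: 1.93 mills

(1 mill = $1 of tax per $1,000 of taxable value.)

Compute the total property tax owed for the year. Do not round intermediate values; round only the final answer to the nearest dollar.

$1,203

Assessed value = $246,869 × 0.44 = $108,622.36
Disability exemption = min($7,000, 25% × $108,622.36) = min($7,000, $27,155.59) = $7,000 (dollar cap binds)
Taxable value = $108,622.36 − $35,800 − $7,000 = $65,822.36
City of Bellmead: $65,822.36 × 0.0096 = $631.894656
Millbrook County: $65,822.36 × 0.00674 = $443.6427064
Water District: $65,822.36 × 0.00193 = $127.0371548
Total = $1,202.5745172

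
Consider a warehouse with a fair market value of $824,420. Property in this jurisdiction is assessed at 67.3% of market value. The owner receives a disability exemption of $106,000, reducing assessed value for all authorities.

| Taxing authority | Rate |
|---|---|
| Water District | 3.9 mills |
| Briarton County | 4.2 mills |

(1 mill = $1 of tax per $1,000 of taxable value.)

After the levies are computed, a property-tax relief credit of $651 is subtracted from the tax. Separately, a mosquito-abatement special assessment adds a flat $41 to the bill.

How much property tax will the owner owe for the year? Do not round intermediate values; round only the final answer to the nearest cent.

$3,025.56

Assessed value = $824,420 × 0.673 = $554,834.66
Taxable value = $554,834.66 − $106,000 = $448,834.66
Water District: $448,834.66 × 0.0039 = $1,750.455174
Briarton County: $448,834.66 × 0.0042 = $1,885.105572
Levies subtotal = $3,635.560746
After credit = $3,635.560746 − $651 = $2,984.560746
Total = $2,984.560746 + $41 = $3,025.560746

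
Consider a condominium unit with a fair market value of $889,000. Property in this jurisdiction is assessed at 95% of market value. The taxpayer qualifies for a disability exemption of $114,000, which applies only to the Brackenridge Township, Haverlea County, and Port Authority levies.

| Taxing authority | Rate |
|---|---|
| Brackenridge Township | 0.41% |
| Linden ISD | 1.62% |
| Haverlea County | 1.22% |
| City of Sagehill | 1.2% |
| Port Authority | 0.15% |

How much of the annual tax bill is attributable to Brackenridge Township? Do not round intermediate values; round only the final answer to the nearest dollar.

Assessed value = $889,000 × 0.95 = $844,550
Brackenridge Township taxable value = $844,550 − $114,000 = $730,550
Brackenridge Township levy = $730,550 × 0.0041 = $2,995.255

$2,995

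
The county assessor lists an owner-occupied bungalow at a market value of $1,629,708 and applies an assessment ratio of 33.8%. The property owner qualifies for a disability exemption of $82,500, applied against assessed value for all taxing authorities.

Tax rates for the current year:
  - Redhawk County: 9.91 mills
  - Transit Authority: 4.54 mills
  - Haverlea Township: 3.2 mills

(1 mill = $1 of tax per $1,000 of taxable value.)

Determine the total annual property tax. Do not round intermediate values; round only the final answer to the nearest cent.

Assessed value = $1,629,708 × 0.338 = $550,841.304
Taxable value = $550,841.304 − $82,500 = $468,341.304
Redhawk County: $468,341.304 × 0.00991 = $4,641.26232264
Transit Authority: $468,341.304 × 0.00454 = $2,126.26952016
Haverlea Township: $468,341.304 × 0.0032 = $1,498.6921728
Total = $4,641.26232264 + $2,126.26952016 + $1,498.6921728 = $8,266.2240156

$8,266.22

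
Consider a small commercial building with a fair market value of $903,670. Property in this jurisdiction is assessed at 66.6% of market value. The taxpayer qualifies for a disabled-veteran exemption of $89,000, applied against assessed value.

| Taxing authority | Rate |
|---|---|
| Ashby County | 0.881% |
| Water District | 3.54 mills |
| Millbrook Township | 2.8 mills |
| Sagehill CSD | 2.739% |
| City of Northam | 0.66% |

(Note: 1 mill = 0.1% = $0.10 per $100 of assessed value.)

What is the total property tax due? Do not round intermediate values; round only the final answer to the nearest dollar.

Assessed value = $903,670 × 0.666 = $601,844.22
Taxable value = $601,844.22 − $89,000 = $512,844.22
Ashby County: $512,844.22 × 0.00881 = $4,518.1575782
Water District: $512,844.22 × 0.00354 = $1,815.4685388
Millbrook Township: $512,844.22 × 0.0028 = $1,435.963816
Sagehill CSD: $512,844.22 × 0.02739 = $14,046.8031858
City of Northam: $512,844.22 × 0.0066 = $3,384.771852
Total = $25,201.1649708

$25,201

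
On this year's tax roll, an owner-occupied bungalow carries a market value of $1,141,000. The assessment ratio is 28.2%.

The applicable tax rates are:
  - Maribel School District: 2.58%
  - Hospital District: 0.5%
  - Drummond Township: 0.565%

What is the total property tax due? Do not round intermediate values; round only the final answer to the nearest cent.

Assessed value = $1,141,000 × 0.282 = $321,762
Maribel School District: $321,762 × 0.0258 = $8,301.4596
Hospital District: $321,762 × 0.005 = $1,608.81
Drummond Township: $321,762 × 0.00565 = $1,817.9553
Total = $8,301.4596 + $1,608.81 + $1,817.9553 = $11,728.2249

$11,728.22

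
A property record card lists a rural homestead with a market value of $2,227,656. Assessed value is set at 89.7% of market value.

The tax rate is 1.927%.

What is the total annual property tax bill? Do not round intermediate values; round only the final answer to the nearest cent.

Assessed value = $2,227,656 × 0.897 = $1,998,207.432
Tax = $1,998,207.432 × 0.01927 = $38,505.45721464

$38,505.46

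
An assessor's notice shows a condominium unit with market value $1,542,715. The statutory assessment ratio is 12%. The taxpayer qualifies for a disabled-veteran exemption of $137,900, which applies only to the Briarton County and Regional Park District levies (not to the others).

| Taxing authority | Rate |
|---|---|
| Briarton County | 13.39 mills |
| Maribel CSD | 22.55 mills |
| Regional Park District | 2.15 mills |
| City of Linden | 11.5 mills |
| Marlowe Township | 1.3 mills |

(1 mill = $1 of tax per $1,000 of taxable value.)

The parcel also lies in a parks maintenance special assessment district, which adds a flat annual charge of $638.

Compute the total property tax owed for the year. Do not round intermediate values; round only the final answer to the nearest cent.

$7,916.09

Assessed value = $1,542,715 × 0.12 = $185,125.8
Briarton County: ($185,125.8 − $137,900) × 0.01339 = $47,225.8 × 0.01339 = $632.353462
Maribel CSD: $185,125.8 × 0.02255 = $4,174.58679
Regional Park District: ($185,125.8 − $137,900) × 0.00215 = $47,225.8 × 0.00215 = $101.53547
City of Linden: $185,125.8 × 0.0115 = $2,128.9467
Marlowe Township: $185,125.8 × 0.0013 = $240.66354
Levies subtotal = $7,278.085962
Total = $7,278.085962 + $638 = $7,916.085962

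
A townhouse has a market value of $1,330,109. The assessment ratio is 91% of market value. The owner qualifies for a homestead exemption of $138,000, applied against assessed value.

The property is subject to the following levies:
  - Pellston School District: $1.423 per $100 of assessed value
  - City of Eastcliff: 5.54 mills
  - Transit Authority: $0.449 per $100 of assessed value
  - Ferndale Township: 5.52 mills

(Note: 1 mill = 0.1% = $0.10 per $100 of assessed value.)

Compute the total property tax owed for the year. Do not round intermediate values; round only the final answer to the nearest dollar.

$31,936

Assessed value = $1,330,109 × 0.91 = $1,210,399.19
Taxable value = $1,210,399.19 − $138,000 = $1,072,399.19
Pellston School District: $1,072,399.19 × 0.01423 = $15,260.2404737
City of Eastcliff: $1,072,399.19 × 0.00554 = $5,941.0915126
Transit Authority: $1,072,399.19 × 0.00449 = $4,815.0723631
Ferndale Township: $1,072,399.19 × 0.00552 = $5,919.6435288
Total = $31,936.0478782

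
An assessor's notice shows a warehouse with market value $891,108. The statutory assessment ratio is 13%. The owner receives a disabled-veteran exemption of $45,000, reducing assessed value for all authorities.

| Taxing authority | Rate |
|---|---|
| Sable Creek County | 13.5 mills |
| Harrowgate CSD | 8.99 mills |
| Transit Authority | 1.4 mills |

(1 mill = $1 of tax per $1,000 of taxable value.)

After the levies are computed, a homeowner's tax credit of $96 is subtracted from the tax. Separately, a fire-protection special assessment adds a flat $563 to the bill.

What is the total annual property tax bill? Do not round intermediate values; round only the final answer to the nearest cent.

Assessed value = $891,108 × 0.13 = $115,844.04
Taxable value = $115,844.04 − $45,000 = $70,844.04
Sable Creek County: $70,844.04 × 0.0135 = $956.39454
Harrowgate CSD: $70,844.04 × 0.00899 = $636.8879196
Transit Authority: $70,844.04 × 0.0014 = $99.181656
Levies subtotal = $1,692.4641156
After credit = $1,692.4641156 − $96 = $1,596.4641156
Total = $1,596.4641156 + $563 = $2,159.4641156

$2,159.46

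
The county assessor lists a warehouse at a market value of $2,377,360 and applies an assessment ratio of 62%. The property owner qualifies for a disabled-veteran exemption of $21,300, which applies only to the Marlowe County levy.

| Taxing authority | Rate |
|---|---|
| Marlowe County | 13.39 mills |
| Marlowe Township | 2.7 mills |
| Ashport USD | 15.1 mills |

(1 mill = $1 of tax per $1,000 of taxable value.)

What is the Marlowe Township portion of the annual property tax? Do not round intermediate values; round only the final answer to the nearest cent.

Assessed value = $2,377,360 × 0.62 = $1,473,963.2
Marlowe Township taxable value = $1,473,963.2 (exemption does not apply)
Marlowe Township levy = $1,473,963.2 × 0.0027 = $3,979.70064

$3,979.70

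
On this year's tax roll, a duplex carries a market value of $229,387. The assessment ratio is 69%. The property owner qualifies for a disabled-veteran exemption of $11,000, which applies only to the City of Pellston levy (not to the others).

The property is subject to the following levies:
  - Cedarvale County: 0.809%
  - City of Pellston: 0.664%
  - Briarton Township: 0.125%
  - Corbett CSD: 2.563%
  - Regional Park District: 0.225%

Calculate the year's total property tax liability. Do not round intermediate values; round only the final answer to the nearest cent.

$6,868.99

Assessed value = $229,387 × 0.69 = $158,277.03
Cedarvale County: $158,277.03 × 0.00809 = $1,280.4611727
City of Pellston: ($158,277.03 − $11,000) × 0.00664 = $147,277.03 × 0.00664 = $977.9194792
Briarton Township: $158,277.03 × 0.00125 = $197.8462875
Corbett CSD: $158,277.03 × 0.02563 = $4,056.6402789
Regional Park District: $158,277.03 × 0.00225 = $356.1233175
Total = $6,868.9905358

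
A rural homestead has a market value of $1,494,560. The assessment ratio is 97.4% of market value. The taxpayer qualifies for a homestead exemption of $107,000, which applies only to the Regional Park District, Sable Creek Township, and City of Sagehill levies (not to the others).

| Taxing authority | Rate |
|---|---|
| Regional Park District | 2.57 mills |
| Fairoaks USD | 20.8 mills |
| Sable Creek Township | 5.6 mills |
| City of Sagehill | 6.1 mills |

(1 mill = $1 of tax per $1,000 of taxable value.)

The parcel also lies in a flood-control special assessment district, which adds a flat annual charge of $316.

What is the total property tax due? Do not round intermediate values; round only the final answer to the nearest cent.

$49,840.56

Assessed value = $1,494,560 × 0.974 = $1,455,701.44
Regional Park District: ($1,455,701.44 − $107,000) × 0.00257 = $1,348,701.44 × 0.00257 = $3,466.1627008
Fairoaks USD: $1,455,701.44 × 0.0208 = $30,278.589952
Sable Creek Township: ($1,455,701.44 − $107,000) × 0.0056 = $1,348,701.44 × 0.0056 = $7,552.728064
City of Sagehill: ($1,455,701.44 − $107,000) × 0.0061 = $1,348,701.44 × 0.0061 = $8,227.078784
Levies subtotal = $49,524.5595008
Total = $49,524.5595008 + $316 = $49,840.5595008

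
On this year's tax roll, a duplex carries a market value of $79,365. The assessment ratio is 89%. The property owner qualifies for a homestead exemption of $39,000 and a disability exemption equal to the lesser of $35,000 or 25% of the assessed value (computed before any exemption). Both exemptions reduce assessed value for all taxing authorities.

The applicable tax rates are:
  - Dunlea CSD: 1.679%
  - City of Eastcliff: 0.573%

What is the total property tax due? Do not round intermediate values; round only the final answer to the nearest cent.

$314.74

Assessed value = $79,365 × 0.89 = $70,634.85
Disability exemption = min($35,000, 25% × $70,634.85) = min($35,000, $17,658.7125) = $17,658.7125 (percentage binds)
Taxable value = $70,634.85 − $39,000 − $17,658.7125 = $13,976.1375
Dunlea CSD: $13,976.1375 × 0.01679 = $234.659348625
City of Eastcliff: $13,976.1375 × 0.00573 = $80.083267875
Total = $314.7426165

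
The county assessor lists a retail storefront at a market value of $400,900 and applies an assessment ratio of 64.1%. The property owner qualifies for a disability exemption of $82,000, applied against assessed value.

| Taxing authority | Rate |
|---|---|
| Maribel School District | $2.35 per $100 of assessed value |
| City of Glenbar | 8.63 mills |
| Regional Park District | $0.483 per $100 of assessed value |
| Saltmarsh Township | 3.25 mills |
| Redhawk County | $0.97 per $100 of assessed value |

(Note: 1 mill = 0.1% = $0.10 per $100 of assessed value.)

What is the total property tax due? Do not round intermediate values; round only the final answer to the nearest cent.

Assessed value = $400,900 × 0.641 = $256,976.9
Taxable value = $256,976.9 − $82,000 = $174,976.9
Maribel School District: $174,976.9 × 0.0235 = $4,111.95715
City of Glenbar: $174,976.9 × 0.00863 = $1,510.050647
Regional Park District: $174,976.9 × 0.00483 = $845.138427
Saltmarsh Township: $174,976.9 × 0.00325 = $568.674925
Redhawk County: $174,976.9 × 0.0097 = $1,697.27593
Total = $8,733.097079

$8,733.10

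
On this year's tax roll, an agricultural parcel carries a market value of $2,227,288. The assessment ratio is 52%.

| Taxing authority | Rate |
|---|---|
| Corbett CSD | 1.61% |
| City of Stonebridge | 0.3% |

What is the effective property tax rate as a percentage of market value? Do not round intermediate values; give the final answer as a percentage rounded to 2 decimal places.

0.99%

Assessed value = $2,227,288 × 0.52 = $1,158,189.76
Corbett CSD: $1,158,189.76 × 0.0161 = $18,646.855136
City of Stonebridge: $1,158,189.76 × 0.003 = $3,474.56928
Total tax = $22,121.424416
Effective rate = $22,121.424416 ÷ $2,227,288 = 0.99% of market value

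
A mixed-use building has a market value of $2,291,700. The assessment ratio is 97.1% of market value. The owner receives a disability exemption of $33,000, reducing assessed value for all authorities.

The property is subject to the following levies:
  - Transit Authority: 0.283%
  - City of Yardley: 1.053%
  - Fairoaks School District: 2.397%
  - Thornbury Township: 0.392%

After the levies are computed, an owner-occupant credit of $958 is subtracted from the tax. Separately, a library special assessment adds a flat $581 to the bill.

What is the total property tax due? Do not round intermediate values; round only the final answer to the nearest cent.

$90,052.93

Assessed value = $2,291,700 × 0.971 = $2,225,240.7
Taxable value = $2,225,240.7 − $33,000 = $2,192,240.7
Transit Authority: $2,192,240.7 × 0.00283 = $6,204.041181
City of Yardley: $2,192,240.7 × 0.01053 = $23,084.294571
Fairoaks School District: $2,192,240.7 × 0.02397 = $52,548.009579
Thornbury Township: $2,192,240.7 × 0.00392 = $8,593.583544
Levies subtotal = $90,429.928875
After credit = $90,429.928875 − $958 = $89,471.928875
Total = $89,471.928875 + $581 = $90,052.928875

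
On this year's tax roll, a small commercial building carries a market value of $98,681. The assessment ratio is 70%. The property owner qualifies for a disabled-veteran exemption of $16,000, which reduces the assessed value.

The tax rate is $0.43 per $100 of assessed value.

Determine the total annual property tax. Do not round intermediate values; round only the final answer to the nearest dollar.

$228

Assessed value = $98,681 × 0.7 = $69,076.7
Taxable value = $69,076.7 − $16,000 = $53,076.7
Tax = $53,076.7 × 0.0043 = $228.22981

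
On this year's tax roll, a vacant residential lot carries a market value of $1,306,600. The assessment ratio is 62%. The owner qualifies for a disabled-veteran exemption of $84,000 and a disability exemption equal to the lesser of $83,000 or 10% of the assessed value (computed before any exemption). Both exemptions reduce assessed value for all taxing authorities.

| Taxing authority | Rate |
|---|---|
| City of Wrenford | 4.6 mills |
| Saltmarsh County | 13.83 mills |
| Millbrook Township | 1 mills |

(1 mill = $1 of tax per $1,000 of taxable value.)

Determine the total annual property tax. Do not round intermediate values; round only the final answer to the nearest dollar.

Assessed value = $1,306,600 × 0.62 = $810,092
Disability exemption = min($83,000, 10% × $810,092) = min($83,000, $81,009.2) = $81,009.2 (percentage binds)
Taxable value = $810,092 − $84,000 − $81,009.2 = $645,082.8
City of Wrenford: $645,082.8 × 0.0046 = $2,967.38088
Saltmarsh County: $645,082.8 × 0.01383 = $8,921.495124
Millbrook Township: $645,082.8 × 0.001 = $645.0828
Total = $12,533.958804

$12,534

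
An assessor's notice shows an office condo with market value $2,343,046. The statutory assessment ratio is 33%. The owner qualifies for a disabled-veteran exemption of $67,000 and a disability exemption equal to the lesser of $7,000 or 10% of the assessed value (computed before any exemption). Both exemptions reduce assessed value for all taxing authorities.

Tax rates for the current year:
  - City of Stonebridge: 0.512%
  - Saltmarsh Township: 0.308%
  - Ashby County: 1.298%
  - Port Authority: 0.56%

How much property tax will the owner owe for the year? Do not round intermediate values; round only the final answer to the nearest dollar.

Assessed value = $2,343,046 × 0.33 = $773,205.18
Disability exemption = min($7,000, 10% × $773,205.18) = min($7,000, $77,320.518) = $7,000 (dollar cap binds)
Taxable value = $773,205.18 − $67,000 − $7,000 = $699,205.18
City of Stonebridge: $699,205.18 × 0.00512 = $3,579.9305216
Saltmarsh Township: $699,205.18 × 0.00308 = $2,153.5519544
Ashby County: $699,205.18 × 0.01298 = $9,075.6832364
Port Authority: $699,205.18 × 0.0056 = $3,915.549008
Total = $18,724.7147204

$18,725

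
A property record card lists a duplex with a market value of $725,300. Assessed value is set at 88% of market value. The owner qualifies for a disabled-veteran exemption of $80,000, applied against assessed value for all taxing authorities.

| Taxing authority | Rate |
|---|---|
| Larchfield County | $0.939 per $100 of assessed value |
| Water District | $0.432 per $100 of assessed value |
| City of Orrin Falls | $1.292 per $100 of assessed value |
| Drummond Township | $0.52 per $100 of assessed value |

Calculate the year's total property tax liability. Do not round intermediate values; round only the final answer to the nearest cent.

Assessed value = $725,300 × 0.88 = $638,264
Taxable value = $638,264 − $80,000 = $558,264
Larchfield County: $558,264 × 0.00939 = $5,242.09896
Water District: $558,264 × 0.00432 = $2,411.70048
City of Orrin Falls: $558,264 × 0.01292 = $7,212.77088
Drummond Township: $558,264 × 0.0052 = $2,902.9728
Total = $5,242.09896 + $2,411.70048 + $7,212.77088 + $2,902.9728 = $17,769.54312

$17,769.54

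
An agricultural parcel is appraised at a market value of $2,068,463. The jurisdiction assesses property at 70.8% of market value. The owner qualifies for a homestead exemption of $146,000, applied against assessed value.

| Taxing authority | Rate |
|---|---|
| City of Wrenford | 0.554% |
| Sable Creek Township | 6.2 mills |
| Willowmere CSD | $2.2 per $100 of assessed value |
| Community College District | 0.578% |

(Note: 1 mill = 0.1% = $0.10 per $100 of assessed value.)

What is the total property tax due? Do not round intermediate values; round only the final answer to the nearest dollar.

$52,106

Assessed value = $2,068,463 × 0.708 = $1,464,471.804
Taxable value = $1,464,471.804 − $146,000 = $1,318,471.804
City of Wrenford: $1,318,471.804 × 0.00554 = $7,304.33379416
Sable Creek Township: $1,318,471.804 × 0.0062 = $8,174.5251848
Willowmere CSD: $1,318,471.804 × 0.022 = $29,006.379688
Community College District: $1,318,471.804 × 0.00578 = $7,620.76702712
Total = $52,106.00569408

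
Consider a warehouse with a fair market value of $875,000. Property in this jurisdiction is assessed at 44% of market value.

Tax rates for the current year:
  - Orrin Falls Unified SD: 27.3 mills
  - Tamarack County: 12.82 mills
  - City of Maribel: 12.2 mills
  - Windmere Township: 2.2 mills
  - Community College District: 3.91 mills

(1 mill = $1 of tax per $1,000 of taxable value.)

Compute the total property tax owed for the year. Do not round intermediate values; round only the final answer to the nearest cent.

Assessed value = $875,000 × 0.44 = $385,000
Orrin Falls Unified SD: $385,000 × 0.0273 = $10,510.5
Tamarack County: $385,000 × 0.01282 = $4,935.7
City of Maribel: $385,000 × 0.0122 = $4,697
Windmere Township: $385,000 × 0.0022 = $847
Community College District: $385,000 × 0.00391 = $1,505.35
Total = $10,510.5 + $4,935.7 + $4,697 + $847 + $1,505.35 = $22,495.55

$22,495.55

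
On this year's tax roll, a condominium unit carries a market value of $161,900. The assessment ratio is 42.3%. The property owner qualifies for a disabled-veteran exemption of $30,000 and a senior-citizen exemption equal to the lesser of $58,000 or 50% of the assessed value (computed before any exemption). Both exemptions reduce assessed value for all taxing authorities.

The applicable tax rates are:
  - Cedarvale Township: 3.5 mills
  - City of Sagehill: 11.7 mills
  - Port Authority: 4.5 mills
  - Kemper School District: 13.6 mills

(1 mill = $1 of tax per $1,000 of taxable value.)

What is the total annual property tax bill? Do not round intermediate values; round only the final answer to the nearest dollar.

$141

Assessed value = $161,900 × 0.423 = $68,483.7
Senior-citizen exemption = min($58,000, 50% × $68,483.7) = min($58,000, $34,241.85) = $34,241.85 (percentage binds)
Taxable value = $68,483.7 − $30,000 − $34,241.85 = $4,241.85
Cedarvale Township: $4,241.85 × 0.0035 = $14.846475
City of Sagehill: $4,241.85 × 0.0117 = $49.629645
Port Authority: $4,241.85 × 0.0045 = $19.088325
Kemper School District: $4,241.85 × 0.0136 = $57.68916
Total = $141.253605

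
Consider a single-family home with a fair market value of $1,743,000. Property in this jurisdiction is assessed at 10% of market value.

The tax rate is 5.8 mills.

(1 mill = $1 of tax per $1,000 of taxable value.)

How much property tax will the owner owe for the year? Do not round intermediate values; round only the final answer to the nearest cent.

Assessed value = $1,743,000 × 0.1 = $174,300
Tax = $174,300 × 0.0058 = $1,010.94

$1,010.94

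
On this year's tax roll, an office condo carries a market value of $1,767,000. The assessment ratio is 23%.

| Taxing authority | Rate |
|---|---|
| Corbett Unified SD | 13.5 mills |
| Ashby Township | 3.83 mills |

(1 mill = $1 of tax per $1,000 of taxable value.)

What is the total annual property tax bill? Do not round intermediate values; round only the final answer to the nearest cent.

$7,043.09

Assessed value = $1,767,000 × 0.23 = $406,410
Corbett Unified SD: $406,410 × 0.0135 = $5,486.535
Ashby Township: $406,410 × 0.00383 = $1,556.5503
Total = $5,486.535 + $1,556.5503 = $7,043.0853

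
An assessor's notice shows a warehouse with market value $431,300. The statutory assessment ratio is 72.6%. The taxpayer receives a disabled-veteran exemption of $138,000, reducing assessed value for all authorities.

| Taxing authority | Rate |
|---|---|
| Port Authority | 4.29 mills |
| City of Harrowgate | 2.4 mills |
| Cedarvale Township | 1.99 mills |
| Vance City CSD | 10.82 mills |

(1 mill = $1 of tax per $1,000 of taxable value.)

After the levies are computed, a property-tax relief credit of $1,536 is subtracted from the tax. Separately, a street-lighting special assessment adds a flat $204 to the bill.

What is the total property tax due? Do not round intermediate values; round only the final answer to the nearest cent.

$2,082.91

Assessed value = $431,300 × 0.726 = $313,123.8
Taxable value = $313,123.8 − $138,000 = $175,123.8
Port Authority: $175,123.8 × 0.00429 = $751.281102
City of Harrowgate: $175,123.8 × 0.0024 = $420.29712
Cedarvale Township: $175,123.8 × 0.00199 = $348.496362
Vance City CSD: $175,123.8 × 0.01082 = $1,894.839516
Levies subtotal = $3,414.9141
After credit = $3,414.9141 − $1,536 = $1,878.9141
Total = $1,878.9141 + $204 = $2,082.9141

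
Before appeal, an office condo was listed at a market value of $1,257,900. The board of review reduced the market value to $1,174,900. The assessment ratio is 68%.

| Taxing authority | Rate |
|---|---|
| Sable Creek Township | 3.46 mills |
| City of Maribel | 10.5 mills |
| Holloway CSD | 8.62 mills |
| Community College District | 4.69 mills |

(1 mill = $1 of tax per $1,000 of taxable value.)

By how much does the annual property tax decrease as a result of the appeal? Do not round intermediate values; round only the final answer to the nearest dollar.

$1,539

Old assessed value = $1,257,900 × 0.68 = $855,372
New assessed value = $1,174,900 × 0.68 = $798,932
Combined rate = 0.00346 + 0.0105 + 0.00862 + 0.00469 = 0.02727
Old tax = $855,372 × 0.02727 = $23,325.99444
New tax = $798,932 × 0.02727 = $21,786.87564
Reduction = $23,325.99444 − $21,786.87564 = $1,539.1188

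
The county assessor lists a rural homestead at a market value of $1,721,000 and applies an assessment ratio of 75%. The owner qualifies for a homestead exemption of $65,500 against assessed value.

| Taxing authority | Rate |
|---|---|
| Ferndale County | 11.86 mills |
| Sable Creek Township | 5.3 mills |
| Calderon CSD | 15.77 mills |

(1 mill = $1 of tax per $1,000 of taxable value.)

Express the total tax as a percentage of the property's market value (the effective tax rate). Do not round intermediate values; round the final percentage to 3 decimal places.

2.344%

Assessed value = $1,721,000 × 0.75 = $1,290,750
Taxable value = $1,290,750 − $65,500 = $1,225,250
Ferndale County: $1,225,250 × 0.01186 = $14,531.465
Sable Creek Township: $1,225,250 × 0.0053 = $6,493.825
Calderon CSD: $1,225,250 × 0.01577 = $19,322.1925
Total tax = $40,347.4825
Effective rate = $40,347.4825 ÷ $1,721,000 = 2.344% of market value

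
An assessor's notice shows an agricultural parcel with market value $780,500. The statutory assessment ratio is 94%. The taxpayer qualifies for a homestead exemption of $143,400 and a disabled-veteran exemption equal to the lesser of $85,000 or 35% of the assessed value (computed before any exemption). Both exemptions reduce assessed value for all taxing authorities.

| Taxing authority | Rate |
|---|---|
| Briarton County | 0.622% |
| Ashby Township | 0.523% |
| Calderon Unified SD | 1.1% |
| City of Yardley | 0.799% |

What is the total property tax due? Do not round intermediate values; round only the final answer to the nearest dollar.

Assessed value = $780,500 × 0.94 = $733,670
Disabled-veteran exemption = min($85,000, 35% × $733,670) = min($85,000, $256,784.5) = $85,000 (dollar cap binds)
Taxable value = $733,670 − $143,400 − $85,000 = $505,270
Briarton County: $505,270 × 0.00622 = $3,142.7794
Ashby Township: $505,270 × 0.00523 = $2,642.5621
Calderon Unified SD: $505,270 × 0.011 = $5,557.97
City of Yardley: $505,270 × 0.00799 = $4,037.1073
Total = $15,380.4188

$15,380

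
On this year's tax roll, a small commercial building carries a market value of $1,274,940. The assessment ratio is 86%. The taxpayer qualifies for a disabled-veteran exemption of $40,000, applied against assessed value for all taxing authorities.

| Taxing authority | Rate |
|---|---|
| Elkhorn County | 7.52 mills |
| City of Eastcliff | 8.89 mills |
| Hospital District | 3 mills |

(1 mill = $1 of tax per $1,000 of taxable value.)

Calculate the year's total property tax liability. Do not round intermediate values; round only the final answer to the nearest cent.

$20,505.66

Assessed value = $1,274,940 × 0.86 = $1,096,448.4
Taxable value = $1,096,448.4 − $40,000 = $1,056,448.4
Elkhorn County: $1,056,448.4 × 0.00752 = $7,944.491968
City of Eastcliff: $1,056,448.4 × 0.00889 = $9,391.826276
Hospital District: $1,056,448.4 × 0.003 = $3,169.3452
Total = $7,944.491968 + $9,391.826276 + $3,169.3452 = $20,505.663444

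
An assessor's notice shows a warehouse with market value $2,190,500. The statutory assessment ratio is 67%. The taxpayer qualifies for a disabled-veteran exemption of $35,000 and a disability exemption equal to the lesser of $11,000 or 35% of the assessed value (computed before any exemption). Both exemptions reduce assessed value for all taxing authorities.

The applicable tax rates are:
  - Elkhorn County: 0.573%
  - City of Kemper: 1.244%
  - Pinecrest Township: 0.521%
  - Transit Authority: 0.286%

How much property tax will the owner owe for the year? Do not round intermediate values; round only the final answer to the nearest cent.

Assessed value = $2,190,500 × 0.67 = $1,467,635
Disability exemption = min($11,000, 35% × $1,467,635) = min($11,000, $513,672.25) = $11,000 (dollar cap binds)
Taxable value = $1,467,635 − $35,000 − $11,000 = $1,421,635
Elkhorn County: $1,421,635 × 0.00573 = $8,145.96855
City of Kemper: $1,421,635 × 0.01244 = $17,685.1394
Pinecrest Township: $1,421,635 × 0.00521 = $7,406.71835
Transit Authority: $1,421,635 × 0.00286 = $4,065.8761
Total = $37,303.7024

$37,303.70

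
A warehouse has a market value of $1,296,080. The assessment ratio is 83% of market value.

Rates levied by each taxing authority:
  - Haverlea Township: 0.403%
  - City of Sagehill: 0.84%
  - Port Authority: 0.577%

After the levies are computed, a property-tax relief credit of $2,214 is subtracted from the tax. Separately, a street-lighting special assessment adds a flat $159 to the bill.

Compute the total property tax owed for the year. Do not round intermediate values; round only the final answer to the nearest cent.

Assessed value = $1,296,080 × 0.83 = $1,075,746.4
Haverlea Township: $1,075,746.4 × 0.00403 = $4,335.257992
City of Sagehill: $1,075,746.4 × 0.0084 = $9,036.26976
Port Authority: $1,075,746.4 × 0.00577 = $6,207.056728
Levies subtotal = $19,578.58448
After credit = $19,578.58448 − $2,214 = $17,364.58448
Total = $17,364.58448 + $159 = $17,523.58448

$17,523.58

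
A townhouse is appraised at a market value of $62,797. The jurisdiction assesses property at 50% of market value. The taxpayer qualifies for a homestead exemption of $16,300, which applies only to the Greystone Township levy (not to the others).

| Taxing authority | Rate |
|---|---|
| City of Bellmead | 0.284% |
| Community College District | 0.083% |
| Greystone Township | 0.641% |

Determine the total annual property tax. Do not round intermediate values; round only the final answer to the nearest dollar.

$212

Assessed value = $62,797 × 0.5 = $31,398.5
City of Bellmead: $31,398.5 × 0.00284 = $89.17174
Community College District: $31,398.5 × 0.00083 = $26.060755
Greystone Township: ($31,398.5 − $16,300) × 0.00641 = $15,098.5 × 0.00641 = $96.781385
Total = $212.01388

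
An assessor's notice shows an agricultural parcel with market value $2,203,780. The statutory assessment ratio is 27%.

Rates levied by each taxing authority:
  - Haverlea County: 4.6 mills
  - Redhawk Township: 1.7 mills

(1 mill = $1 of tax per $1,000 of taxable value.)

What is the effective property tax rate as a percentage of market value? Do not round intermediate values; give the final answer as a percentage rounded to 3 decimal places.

0.170%

Assessed value = $2,203,780 × 0.27 = $595,020.6
Haverlea County: $595,020.6 × 0.0046 = $2,737.09476
Redhawk Township: $595,020.6 × 0.0017 = $1,011.53502
Total tax = $3,748.62978
Effective rate = $3,748.62978 ÷ $2,203,780 = 0.170% of market value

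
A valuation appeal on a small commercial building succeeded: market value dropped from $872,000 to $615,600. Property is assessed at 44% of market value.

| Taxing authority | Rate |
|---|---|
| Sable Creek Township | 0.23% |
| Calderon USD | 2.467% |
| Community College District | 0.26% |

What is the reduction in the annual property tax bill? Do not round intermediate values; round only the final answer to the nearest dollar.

$3,336

Old assessed value = $872,000 × 0.44 = $383,680
New assessed value = $615,600 × 0.44 = $270,864
Combined rate = 0.0023 + 0.02467 + 0.0026 = 0.02957
Old tax = $383,680 × 0.02957 = $11,345.4176
New tax = $270,864 × 0.02957 = $8,009.44848
Reduction = $11,345.4176 − $8,009.44848 = $3,335.96912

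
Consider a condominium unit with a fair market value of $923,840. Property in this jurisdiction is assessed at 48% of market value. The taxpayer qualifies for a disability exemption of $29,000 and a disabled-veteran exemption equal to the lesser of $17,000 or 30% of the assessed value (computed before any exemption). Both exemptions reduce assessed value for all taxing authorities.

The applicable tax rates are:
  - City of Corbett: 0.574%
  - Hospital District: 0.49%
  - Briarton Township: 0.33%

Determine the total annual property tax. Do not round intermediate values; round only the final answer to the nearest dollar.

Assessed value = $923,840 × 0.48 = $443,443.2
Disabled-veteran exemption = min($17,000, 30% × $443,443.2) = min($17,000, $133,032.96) = $17,000 (dollar cap binds)
Taxable value = $443,443.2 − $29,000 − $17,000 = $397,443.2
City of Corbett: $397,443.2 × 0.00574 = $2,281.323968
Hospital District: $397,443.2 × 0.0049 = $1,947.47168
Briarton Township: $397,443.2 × 0.0033 = $1,311.56256
Total = $5,540.358208

$5,540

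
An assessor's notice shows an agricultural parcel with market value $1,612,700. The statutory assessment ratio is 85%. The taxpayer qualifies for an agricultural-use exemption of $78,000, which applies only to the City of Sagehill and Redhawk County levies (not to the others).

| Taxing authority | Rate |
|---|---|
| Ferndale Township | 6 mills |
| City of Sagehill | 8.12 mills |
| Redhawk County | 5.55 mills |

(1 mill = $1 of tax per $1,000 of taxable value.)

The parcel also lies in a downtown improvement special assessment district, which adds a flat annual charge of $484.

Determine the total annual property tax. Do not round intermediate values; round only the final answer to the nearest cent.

Assessed value = $1,612,700 × 0.85 = $1,370,795
Ferndale Township: $1,370,795 × 0.006 = $8,224.77
City of Sagehill: ($1,370,795 − $78,000) × 0.00812 = $1,292,795 × 0.00812 = $10,497.4954
Redhawk County: ($1,370,795 − $78,000) × 0.00555 = $1,292,795 × 0.00555 = $7,175.01225
Levies subtotal = $25,897.27765
Total = $25,897.27765 + $484 = $26,381.27765

$26,381.28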